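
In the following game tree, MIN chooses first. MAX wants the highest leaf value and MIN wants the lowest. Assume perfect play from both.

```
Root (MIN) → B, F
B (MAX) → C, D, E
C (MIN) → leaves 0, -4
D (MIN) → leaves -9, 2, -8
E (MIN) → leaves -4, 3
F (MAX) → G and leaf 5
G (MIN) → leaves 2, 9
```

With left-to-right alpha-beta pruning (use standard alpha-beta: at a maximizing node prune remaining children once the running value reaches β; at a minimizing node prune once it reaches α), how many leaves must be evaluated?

6

C [α=-∞,β=+∞]: v=-4
D [α=-4,β=+∞]: v=-9 after child 1 ≤ α → α-cutoff, skip 2
E [α=-4,β=+∞]: v=-4 after child 1 ≤ α → α-cutoff, skip 1
B [α=-∞,β=+∞]: v=-4
G [α=-∞,β=-4]: v=2
F [α=-∞,β=-4]: v=2 after child 1 ≥ β → β-cutoff, skip 1
Root [α=-∞,β=+∞]: v=-4
Leaves evaluated: 6 of 10.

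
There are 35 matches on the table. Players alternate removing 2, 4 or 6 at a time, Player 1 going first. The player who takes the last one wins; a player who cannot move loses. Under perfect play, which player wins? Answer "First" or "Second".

Mark each pile size as W (mover wins) or L (mover loses):
i:   0  1  2  3  4  5  6  7  8  9 10 11 12 13 14 15 16 17 18 19 20 21 22 23 24 25 26 27 28 29 30 31 32 33 34 35
     L  L  W  W  W  W  W  W  L  L  W  W  W  W  W  W  L  L  W  W  W  W  W  W  L  L  W  W  W  W  W  W  L  L  W  W
Position 35 is W, so the first player wins.

First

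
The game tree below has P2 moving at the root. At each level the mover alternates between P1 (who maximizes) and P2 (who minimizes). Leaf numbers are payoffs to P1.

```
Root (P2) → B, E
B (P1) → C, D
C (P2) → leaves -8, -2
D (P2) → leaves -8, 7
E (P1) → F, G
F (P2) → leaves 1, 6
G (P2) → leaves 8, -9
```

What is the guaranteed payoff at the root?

C (P2): min(-8, -2) = -8
D (P2): min(-8, 7) = -8
B (P1): max(-8, -8) = -8
F (P2): min(1, 6) = 1
G (P2): min(8, -9) = -9
E (P1): max(1, -9) = 1
Root (P2): min(-8, 1) = -8

-8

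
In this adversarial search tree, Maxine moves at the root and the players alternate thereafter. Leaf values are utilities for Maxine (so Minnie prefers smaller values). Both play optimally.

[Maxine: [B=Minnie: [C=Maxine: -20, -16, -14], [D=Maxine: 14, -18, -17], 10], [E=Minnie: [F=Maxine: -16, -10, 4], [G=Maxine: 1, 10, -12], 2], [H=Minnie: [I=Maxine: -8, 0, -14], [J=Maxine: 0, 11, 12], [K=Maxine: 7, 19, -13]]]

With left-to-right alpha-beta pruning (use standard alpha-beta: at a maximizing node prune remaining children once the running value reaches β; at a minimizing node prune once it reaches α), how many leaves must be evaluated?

14

C [α=-∞,β=+∞]: v=-14
D [α=-∞,β=-14]: v=14 after child 1 ≥ β → β-cutoff, skip 2
B [α=-∞,β=+∞]: v=-14
F [α=-14,β=+∞]: v=4
G [α=-14,β=4]: v=10 after child 2 ≥ β → β-cutoff, skip 1
E [α=-14,β=+∞]: v=2
I [α=2,β=+∞]: v=0
H [α=2,β=+∞]: v=0 after child 1 ≤ α → α-cutoff, skip 2
Root [α=-∞,β=+∞]: v=2
Leaves evaluated: 14 of 23.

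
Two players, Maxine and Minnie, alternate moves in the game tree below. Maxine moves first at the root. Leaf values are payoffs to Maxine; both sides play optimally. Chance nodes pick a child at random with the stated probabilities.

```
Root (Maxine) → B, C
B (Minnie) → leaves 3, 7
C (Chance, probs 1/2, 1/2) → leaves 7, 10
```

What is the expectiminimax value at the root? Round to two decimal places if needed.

8.5

B (Minnie): min(3, 7) = 3
C (Chance): 1/2·7 + 1/2·10 = 8.5
Root (Maxine): max(3, 8.5) = 8.5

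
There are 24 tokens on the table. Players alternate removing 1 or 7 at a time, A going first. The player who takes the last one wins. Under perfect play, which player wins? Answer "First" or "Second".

Second

i:   0  1  2  3  4  5  6  7  8  9 10 11 12 13 14 15 16 17 18 19 20 21 22 23 24
     L  W  L  W  L  W  L  W  L  W  L  W  L  W  L  W  L  W  L  W  L  W  L  W  L
Position 24 is L, so the second player wins.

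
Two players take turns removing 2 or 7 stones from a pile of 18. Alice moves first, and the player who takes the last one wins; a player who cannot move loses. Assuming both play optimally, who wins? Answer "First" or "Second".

Second

Positions where the player to move wins (W) vs loses (L):
i:   0  1  2  3  4  5  6  7  8  9 10 11 12 13 14 15 16 17 18
     L  L  W  W  L  L  W  W  W  L  L  W  W  L  L  W  W  W  L
Position 18 is L, so the second player wins.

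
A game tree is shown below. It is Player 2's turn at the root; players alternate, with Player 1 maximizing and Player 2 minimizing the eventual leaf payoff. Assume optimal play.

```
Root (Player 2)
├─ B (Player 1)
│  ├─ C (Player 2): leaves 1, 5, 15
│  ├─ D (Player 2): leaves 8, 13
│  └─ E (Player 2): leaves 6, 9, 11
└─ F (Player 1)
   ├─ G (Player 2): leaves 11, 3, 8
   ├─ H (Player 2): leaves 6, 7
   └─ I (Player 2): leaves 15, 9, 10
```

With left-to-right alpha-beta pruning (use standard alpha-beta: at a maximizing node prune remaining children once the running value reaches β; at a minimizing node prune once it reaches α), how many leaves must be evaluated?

14

C [α=-∞,β=+∞]: v=1
D [α=1,β=+∞]: v=8
E [α=8,β=+∞]: v=6 after child 1 ≤ α → α-cutoff, skip 2
B [α=-∞,β=+∞]: v=8
G [α=-∞,β=8]: v=3
H [α=3,β=8]: v=6
I [α=6,β=8]: v=9
F [α=-∞,β=8]: v=9
Root [α=-∞,β=+∞]: v=8
Leaves evaluated: 14 of 16.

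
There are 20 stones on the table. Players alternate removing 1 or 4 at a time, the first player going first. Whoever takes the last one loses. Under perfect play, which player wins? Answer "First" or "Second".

i:   0  1  2  3  4  5  6  7  8  9 10 11 12 13 14 15 16 17 18 19 20
     W  L  W  L  W  W  L  W  L  W  W  L  W  L  W  W  L  W  L  W  W
Position 20 is W, so the first player wins.

First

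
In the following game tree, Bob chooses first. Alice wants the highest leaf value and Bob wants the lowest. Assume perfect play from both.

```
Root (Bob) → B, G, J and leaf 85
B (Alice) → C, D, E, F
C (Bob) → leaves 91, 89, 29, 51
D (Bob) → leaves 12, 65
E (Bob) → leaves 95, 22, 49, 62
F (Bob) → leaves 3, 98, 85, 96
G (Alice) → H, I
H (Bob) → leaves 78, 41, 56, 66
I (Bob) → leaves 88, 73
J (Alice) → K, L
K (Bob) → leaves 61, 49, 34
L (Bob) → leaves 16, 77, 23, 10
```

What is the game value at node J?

K: min(61, 49, 34) = 34
L: min(16, 77, 23, 10) = 10
J: max(34, 10) = 34

34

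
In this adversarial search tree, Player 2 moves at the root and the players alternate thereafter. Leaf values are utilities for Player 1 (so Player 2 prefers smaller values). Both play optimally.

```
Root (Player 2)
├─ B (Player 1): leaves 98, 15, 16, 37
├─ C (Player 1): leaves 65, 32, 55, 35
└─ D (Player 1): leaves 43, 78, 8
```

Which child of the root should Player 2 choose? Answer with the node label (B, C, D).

C

B (Player 1): max(98, 15, 16, 37) = 98
C (Player 1): max(65, 32, 55, 35) = 65
D (Player 1): max(43, 78, 8) = 78
Root (Player 2): min(98, 65, 78) = 65
Player 2 picks the child with the lowest value: C (value 65).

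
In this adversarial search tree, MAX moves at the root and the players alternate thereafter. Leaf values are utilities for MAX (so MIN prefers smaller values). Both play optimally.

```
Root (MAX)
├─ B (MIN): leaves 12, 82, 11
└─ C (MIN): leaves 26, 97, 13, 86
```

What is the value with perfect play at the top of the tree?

B (MIN): min(12, 82, 11) = 11
C (MIN): min(26, 97, 13, 86) = 13
Root (MAX): max(11, 13) = 13

13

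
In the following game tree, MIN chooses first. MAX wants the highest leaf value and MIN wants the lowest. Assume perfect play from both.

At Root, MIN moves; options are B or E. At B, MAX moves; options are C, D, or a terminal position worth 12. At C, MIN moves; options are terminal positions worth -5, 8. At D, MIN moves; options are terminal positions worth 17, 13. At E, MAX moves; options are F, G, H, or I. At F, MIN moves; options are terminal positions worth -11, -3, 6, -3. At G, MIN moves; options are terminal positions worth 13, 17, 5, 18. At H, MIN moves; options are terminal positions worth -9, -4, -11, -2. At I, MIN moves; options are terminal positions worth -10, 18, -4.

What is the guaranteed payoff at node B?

C: min(-5, 8) = -5
D: min(17, 13) = 13
B: max(-5, 13, 12) = 13

13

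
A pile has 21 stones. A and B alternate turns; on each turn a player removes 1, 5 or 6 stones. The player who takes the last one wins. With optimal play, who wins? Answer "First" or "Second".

First

Mark each pile size as W (mover wins) or L (mover loses):
i:   0  1  2  3  4  5  6  7  8  9 10 11 12 13 14 15 16 17 18 19 20 21
     L  W  L  W  L  W  W  W  W  W  W  L  W  L  W  L  W  W  W  W  W  W
Position 21 is W, so the first player wins.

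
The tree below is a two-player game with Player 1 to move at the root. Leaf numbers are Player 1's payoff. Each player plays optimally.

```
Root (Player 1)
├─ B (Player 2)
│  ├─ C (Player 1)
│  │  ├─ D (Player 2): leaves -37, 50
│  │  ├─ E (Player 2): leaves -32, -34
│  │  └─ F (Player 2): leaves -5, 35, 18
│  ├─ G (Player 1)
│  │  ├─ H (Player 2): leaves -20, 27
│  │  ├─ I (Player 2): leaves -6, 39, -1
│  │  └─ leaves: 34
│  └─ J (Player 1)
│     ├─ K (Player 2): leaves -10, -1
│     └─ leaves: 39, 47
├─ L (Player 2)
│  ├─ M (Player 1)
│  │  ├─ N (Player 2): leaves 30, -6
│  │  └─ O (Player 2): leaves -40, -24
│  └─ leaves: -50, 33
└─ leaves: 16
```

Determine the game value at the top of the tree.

D (Player 2): min(-37, 50) = -37
E (Player 2): min(-32, -34) = -34
F (Player 2): min(-5, 35, 18) = -5
C (Player 1): max(-37, -34, -5) = -5
H (Player 2): min(-20, 27) = -20
I (Player 2): min(-6, 39, -1) = -6
G (Player 1): max(-20, -6, 34) = 34
K (Player 2): min(-10, -1) = -10
J (Player 1): max(-10, 39, 47) = 47
B (Player 2): min(-5, 34, 47) = -5
N (Player 2): min(30, -6) = -6
O (Player 2): min(-40, -24) = -40
M (Player 1): max(-6, -40) = -6
L (Player 2): min(-6, -50, 33) = -50
Root (Player 1): max(-5, -50, 16) = 16

16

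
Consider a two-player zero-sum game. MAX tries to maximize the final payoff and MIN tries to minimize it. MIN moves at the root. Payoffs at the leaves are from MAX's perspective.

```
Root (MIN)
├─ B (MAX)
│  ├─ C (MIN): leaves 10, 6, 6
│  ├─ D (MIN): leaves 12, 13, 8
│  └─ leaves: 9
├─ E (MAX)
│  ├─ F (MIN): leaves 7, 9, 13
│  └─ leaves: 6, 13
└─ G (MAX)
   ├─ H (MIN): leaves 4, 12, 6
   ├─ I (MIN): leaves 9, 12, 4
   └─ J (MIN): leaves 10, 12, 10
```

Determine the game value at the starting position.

9

C (MIN): min(10, 6, 6) = 6
D (MIN): min(12, 13, 8) = 8
B (MAX): max(6, 8, 9) = 9
F (MIN): min(7, 9, 13) = 7
E (MAX): max(7, 6, 13) = 13
H (MIN): min(4, 12, 6) = 4
I (MIN): min(9, 12, 4) = 4
J (MIN): min(10, 12, 10) = 10
G (MAX): max(4, 4, 10) = 10
Root (MIN): min(9, 13, 10) = 9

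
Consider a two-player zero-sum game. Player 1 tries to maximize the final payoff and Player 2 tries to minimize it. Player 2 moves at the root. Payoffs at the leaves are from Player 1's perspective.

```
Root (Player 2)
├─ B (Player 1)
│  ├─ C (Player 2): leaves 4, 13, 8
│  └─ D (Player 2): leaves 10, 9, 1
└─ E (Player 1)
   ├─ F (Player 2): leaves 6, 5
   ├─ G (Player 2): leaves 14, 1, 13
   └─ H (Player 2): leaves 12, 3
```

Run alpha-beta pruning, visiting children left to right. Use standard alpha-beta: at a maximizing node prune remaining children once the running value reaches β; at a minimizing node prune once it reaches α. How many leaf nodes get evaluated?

C [α=-∞,β=+∞]: v=4
D [α=4,β=+∞]: v=1
B [α=-∞,β=+∞]: v=4
F [α=-∞,β=4]: v=5
E [α=-∞,β=4]: v=5 after child 1 ≥ β → β-cutoff, skip 2
Root [α=-∞,β=+∞]: v=4
Leaves evaluated: 8 of 13.

8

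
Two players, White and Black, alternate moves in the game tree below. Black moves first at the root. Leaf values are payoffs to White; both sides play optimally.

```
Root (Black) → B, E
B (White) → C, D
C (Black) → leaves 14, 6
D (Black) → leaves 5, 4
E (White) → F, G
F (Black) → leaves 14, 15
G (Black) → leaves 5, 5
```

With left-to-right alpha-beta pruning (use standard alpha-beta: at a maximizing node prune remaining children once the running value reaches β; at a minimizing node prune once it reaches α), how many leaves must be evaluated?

5

C [α=-∞,β=+∞]: v=6
D [α=6,β=+∞]: v=5 after child 1 ≤ α → α-cutoff, skip 1
B [α=-∞,β=+∞]: v=6
F [α=-∞,β=6]: v=14
E [α=-∞,β=6]: v=14 after child 1 ≥ β → β-cutoff, skip 1
Root [α=-∞,β=+∞]: v=6
Leaves evaluated: 5 of 8.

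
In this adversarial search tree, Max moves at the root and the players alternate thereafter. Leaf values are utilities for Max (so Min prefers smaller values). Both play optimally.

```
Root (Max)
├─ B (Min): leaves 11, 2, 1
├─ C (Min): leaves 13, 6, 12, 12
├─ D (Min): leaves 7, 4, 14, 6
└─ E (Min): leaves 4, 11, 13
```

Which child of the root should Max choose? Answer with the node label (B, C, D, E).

B (Min): min(11, 2, 1) = 1
C (Min): min(13, 6, 12, 12) = 6
D (Min): min(7, 4, 14, 6) = 4
E (Min): min(4, 11, 13) = 4
Root (Max): max(1, 6, 4, 4) = 6
Max picks the child with the highest value: C (value 6).

C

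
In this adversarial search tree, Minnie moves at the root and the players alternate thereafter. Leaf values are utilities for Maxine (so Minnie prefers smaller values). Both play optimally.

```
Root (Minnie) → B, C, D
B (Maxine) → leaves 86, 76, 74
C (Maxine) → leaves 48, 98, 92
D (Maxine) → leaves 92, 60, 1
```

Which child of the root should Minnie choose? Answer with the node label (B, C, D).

B

B (Maxine): max(86, 76, 74) = 86
C (Maxine): max(48, 98, 92) = 98
D (Maxine): max(92, 60, 1) = 92
Root (Minnie): min(86, 98, 92) = 86
Minnie picks the child with the lowest value: B (value 86).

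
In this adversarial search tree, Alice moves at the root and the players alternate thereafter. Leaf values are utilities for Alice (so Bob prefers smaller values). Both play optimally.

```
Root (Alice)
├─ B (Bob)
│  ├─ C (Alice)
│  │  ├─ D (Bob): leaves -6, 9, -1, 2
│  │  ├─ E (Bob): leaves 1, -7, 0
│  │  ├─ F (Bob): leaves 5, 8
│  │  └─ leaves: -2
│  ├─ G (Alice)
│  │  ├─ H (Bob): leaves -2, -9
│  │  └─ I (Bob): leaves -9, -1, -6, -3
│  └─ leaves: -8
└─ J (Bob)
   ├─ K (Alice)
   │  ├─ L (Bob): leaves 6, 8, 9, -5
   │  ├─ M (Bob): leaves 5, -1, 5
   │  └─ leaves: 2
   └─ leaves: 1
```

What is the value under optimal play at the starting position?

1

D (Bob): min(-6, 9, -1, 2) = -6
E (Bob): min(1, -7, 0) = -7
F (Bob): min(5, 8) = 5
C (Alice): max(-6, -7, 5, -2) = 5
H (Bob): min(-2, -9) = -9
I (Bob): min(-9, -1, -6, -3) = -9
G (Alice): max(-9, -9) = -9
B (Bob): min(5, -9, -8) = -9
L (Bob): min(6, 8, 9, -5) = -5
M (Bob): min(5, -1, 5) = -1
K (Alice): max(-5, -1, 2) = 2
J (Bob): min(2, 1) = 1
Root (Alice): max(-9, 1) = 1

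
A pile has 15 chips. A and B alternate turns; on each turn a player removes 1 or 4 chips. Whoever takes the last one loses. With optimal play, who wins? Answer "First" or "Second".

First

Mark each pile size as W (mover wins) or L (mover loses):
i:   0  1  2  3  4  5  6  7  8  9 10 11 12 13 14 15
     W  L  W  L  W  W  L  W  L  W  W  L  W  L  W  W
Position 15 is W, so the first player wins.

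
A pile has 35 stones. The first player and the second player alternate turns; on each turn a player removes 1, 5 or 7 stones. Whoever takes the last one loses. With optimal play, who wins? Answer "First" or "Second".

Second

Positions where the player to move wins (W) vs loses (L):
i:   0  1  2  3  4  5  6  7  8  9 10 11 12 13 14 15 16 17 18 19 20 21 22 23 24 25 26 27 28 29 30 31 32 33 34 35
     W  L  W  L  W  L  W  L  W  L  W  L  W  L  W  L  W  L  W  L  W  L  W  L  W  L  W  L  W  L  W  L  W  L  W  L
Position 35 is L, so the second player wins.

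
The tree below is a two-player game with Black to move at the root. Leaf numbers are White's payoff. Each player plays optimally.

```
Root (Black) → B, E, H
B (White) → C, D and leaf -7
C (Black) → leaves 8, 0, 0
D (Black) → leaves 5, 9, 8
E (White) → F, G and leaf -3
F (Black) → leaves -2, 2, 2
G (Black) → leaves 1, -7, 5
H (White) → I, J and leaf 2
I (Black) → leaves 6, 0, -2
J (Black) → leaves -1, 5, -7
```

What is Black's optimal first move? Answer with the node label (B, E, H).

E

C (Black): min(8, 0, 0) = 0
D (Black): min(5, 9, 8) = 5
B (White): max(0, 5, -7) = 5
F (Black): min(-2, 2, 2) = -2
G (Black): min(1, -7, 5) = -7
E (White): max(-2, -7, -3) = -2
I (Black): min(6, 0, -2) = -2
J (Black): min(-1, 5, -7) = -7
H (White): max(-2, -7, 2) = 2
Root (Black): min(5, -2, 2) = -2
Black picks the child with the lowest value: E (value -2).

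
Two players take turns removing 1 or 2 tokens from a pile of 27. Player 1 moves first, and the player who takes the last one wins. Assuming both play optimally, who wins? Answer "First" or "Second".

Positions where the player to move wins (W) vs loses (L):
i:   0  1  2  3  4  5  6  7  8  9 10 11 12 13 14 15 16 17 18 19 20 21 22 23 24 25 26 27
     L  W  W  L  W  W  L  W  W  L  W  W  L  W  W  L  W  W  L  W  W  L  W  W  L  W  W  L
Position 27 is L, so the second player wins.

Second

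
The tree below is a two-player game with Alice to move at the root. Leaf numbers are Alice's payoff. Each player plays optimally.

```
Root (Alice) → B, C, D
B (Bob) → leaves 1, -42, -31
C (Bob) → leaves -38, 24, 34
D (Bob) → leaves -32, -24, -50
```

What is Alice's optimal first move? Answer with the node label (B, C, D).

C

B (Bob): min(1, -42, -31) = -42
C (Bob): min(-38, 24, 34) = -38
D (Bob): min(-32, -24, -50) = -50
Root (Alice): max(-42, -38, -50) = -38
Alice picks the child with the highest value: C (value -38).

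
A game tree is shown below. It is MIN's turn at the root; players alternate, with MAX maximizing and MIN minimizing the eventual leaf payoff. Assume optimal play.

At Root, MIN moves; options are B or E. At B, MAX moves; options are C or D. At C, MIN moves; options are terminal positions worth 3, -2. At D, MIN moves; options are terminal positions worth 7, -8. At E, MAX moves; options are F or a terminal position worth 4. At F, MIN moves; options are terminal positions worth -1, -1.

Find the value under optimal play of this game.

C (MIN): min(3, -2) = -2
D (MIN): min(7, -8) = -8
B (MAX): max(-2, -8) = -2
F (MIN): min(-1, -1) = -1
E (MAX): max(-1, 4) = 4
Root (MIN): min(-2, 4) = -2

-2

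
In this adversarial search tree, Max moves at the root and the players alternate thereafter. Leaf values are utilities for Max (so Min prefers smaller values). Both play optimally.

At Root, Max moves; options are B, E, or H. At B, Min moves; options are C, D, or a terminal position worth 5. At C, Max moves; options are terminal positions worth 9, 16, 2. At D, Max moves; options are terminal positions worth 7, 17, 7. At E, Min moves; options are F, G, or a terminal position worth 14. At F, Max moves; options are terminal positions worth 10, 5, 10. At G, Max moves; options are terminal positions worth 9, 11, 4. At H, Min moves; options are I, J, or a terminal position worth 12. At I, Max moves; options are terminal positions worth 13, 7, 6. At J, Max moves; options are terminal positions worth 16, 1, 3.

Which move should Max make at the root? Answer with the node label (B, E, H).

C (Max): max(9, 16, 2) = 16
D (Max): max(7, 17, 7) = 17
B (Min): min(16, 17, 5) = 5
F (Max): max(10, 5, 10) = 10
G (Max): max(9, 11, 4) = 11
E (Min): min(10, 11, 14) = 10
I (Max): max(13, 7, 6) = 13
J (Max): max(16, 1, 3) = 16
H (Min): min(13, 16, 12) = 12
Root (Max): max(5, 10, 12) = 12
Max picks the child with the highest value: H (value 12).

H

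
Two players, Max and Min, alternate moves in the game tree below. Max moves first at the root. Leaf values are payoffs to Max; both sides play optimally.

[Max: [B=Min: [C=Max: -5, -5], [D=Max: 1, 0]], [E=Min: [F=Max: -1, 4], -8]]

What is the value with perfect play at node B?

C: max(-5, -5) = -5
D: max(1, 0) = 1
B: min(-5, 1) = -5

-5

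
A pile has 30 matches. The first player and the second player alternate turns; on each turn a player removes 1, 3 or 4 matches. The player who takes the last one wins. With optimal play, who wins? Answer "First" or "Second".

Second

Positions where the player to move wins (W) vs loses (L):
i:   0  1  2  3  4  5  6  7  8  9 10 11 12 13 14 15 16 17 18 19 20 21 22 23 24 25 26 27 28 29 30
     L  W  L  W  W  W  W  L  W  L  W  W  W  W  L  W  L  W  W  W  W  L  W  L  W  W  W  W  L  W  L
Position 30 is L, so the second player wins.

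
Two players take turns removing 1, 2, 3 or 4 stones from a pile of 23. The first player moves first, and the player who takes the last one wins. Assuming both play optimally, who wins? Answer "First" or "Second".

First

Mark each pile size as W (mover wins) or L (mover loses):
i:   0  1  2  3  4  5  6  7  8  9 10 11 12 13 14 15 16 17 18 19 20 21 22 23
     L  W  W  W  W  L  W  W  W  W  L  W  W  W  W  L  W  W  W  W  L  W  W  W
Position 23 is W, so the first player wins.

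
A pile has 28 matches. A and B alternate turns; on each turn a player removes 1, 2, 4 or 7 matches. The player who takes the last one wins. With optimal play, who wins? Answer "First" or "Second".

Compute winning (W) and losing (L) positions by backward induction:
i:   0  1  2  3  4  5  6  7  8  9 10 11 12 13 14 15 16 17 18 19 20 21 22 23 24 25 26 27 28
     L  W  W  L  W  W  L  W  W  L  W  W  L  W  W  L  W  W  L  W  W  L  W  W  L  W  W  L  W
Position 28 is W, so the first player wins.

First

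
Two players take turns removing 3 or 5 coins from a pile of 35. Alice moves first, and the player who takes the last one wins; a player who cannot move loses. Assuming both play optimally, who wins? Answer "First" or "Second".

First

Positions where the player to move wins (W) vs loses (L):
i:   0  1  2  3  4  5  6  7  8  9 10 11 12 13 14 15 16 17 18 19 20 21 22 23 24 25 26 27 28 29 30 31 32 33 34 35
     L  L  L  W  W  W  W  W  L  L  L  W  W  W  W  W  L  L  L  W  W  W  W  W  L  L  L  W  W  W  W  W  L  L  L  W
Position 35 is W, so the first player wins.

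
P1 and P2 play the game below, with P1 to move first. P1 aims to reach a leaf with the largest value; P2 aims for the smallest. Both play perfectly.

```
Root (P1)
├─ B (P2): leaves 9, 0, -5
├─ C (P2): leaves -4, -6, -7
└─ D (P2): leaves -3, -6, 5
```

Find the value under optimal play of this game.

-5

B (P2): min(9, 0, -5) = -5
C (P2): min(-4, -6, -7) = -7
D (P2): min(-3, -6, 5) = -6
Root (P1): max(-5, -7, -6) = -5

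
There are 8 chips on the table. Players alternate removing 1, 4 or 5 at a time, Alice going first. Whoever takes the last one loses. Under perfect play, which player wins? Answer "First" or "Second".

Positions where the player to move wins (W) vs loses (L):
i:   0  1  2  3  4  5  6  7  8
     W  L  W  L  W  W  W  W  W
Position 8 is W, so the first player wins.

First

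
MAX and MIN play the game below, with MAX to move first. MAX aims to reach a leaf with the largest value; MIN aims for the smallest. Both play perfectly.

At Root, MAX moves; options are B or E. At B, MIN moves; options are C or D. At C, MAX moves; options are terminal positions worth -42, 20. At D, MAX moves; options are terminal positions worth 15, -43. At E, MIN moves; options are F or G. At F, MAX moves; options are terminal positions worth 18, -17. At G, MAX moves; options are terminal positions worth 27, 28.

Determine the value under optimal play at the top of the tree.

18

C (MAX): max(-42, 20) = 20
D (MAX): max(15, -43) = 15
B (MIN): min(20, 15) = 15
F (MAX): max(18, -17) = 18
G (MAX): max(27, 28) = 28
E (MIN): min(18, 28) = 18
Root (MAX): max(15, 18) = 18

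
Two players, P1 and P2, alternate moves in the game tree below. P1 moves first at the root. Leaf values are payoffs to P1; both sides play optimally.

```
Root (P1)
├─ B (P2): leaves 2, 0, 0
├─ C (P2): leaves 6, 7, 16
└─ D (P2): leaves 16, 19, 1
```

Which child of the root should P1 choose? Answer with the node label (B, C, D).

C

B (P2): min(2, 0, 0) = 0
C (P2): min(6, 7, 16) = 6
D (P2): min(16, 19, 1) = 1
Root (P1): max(0, 6, 1) = 6
P1 picks the child with the highest value: C (value 6).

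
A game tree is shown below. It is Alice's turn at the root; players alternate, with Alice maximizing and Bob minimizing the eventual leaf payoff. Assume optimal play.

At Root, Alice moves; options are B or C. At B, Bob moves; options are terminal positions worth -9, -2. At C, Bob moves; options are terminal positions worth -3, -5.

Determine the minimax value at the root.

-5

B (Bob): min(-9, -2) = -9
C (Bob): min(-3, -5) = -5
Root (Alice): max(-9, -5) = -5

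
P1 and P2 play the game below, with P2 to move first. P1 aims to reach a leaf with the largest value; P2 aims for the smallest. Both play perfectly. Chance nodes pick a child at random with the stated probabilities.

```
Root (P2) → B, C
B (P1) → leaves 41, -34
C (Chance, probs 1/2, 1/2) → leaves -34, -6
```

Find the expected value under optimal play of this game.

B (P1): max(41, -34) = 41
C (Chance): 1/2·-34 + 1/2·-6 = -20
Root (P2): min(41, -20) = -20

-20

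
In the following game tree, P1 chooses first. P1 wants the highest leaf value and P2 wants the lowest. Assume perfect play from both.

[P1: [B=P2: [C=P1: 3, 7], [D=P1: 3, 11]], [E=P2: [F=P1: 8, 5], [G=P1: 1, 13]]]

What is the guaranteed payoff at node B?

7

C: max(3, 7) = 7
D: max(3, 11) = 11
B: min(7, 11) = 7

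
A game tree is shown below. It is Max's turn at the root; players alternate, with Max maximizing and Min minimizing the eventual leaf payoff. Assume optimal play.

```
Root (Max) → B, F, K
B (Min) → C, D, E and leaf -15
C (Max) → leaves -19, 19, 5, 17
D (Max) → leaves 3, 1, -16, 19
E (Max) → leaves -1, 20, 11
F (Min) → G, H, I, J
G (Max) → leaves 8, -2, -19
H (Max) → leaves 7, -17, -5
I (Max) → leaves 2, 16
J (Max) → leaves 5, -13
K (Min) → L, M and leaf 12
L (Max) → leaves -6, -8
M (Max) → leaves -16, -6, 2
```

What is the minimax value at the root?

C (Max): max(-19, 19, 5, 17) = 19
D (Max): max(3, 1, -16, 19) = 19
E (Max): max(-1, 20, 11) = 20
B (Min): min(19, 19, 20, -15) = -15
G (Max): max(8, -2, -19) = 8
H (Max): max(7, -17, -5) = 7
I (Max): max(2, 16) = 16
J (Max): max(5, -13) = 5
F (Min): min(8, 7, 16, 5) = 5
L (Max): max(-6, -8) = -6
M (Max): max(-16, -6, 2) = 2
K (Min): min(-6, 2, 12) = -6
Root (Max): max(-15, 5, -6) = 5

5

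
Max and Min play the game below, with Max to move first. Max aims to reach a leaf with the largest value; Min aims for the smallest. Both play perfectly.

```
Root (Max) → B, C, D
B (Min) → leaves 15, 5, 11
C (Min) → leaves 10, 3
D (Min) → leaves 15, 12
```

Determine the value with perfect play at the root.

12

B (Min): min(15, 5, 11) = 5
C (Min): min(10, 3) = 3
D (Min): min(15, 12) = 12
Root (Max): max(5, 3, 12) = 12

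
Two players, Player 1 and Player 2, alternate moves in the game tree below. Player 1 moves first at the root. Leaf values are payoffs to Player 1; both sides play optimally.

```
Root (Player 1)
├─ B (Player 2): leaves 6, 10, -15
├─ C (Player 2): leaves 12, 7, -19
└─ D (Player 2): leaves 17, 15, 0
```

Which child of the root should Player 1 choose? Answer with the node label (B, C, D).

B (Player 2): min(6, 10, -15) = -15
C (Player 2): min(12, 7, -19) = -19
D (Player 2): min(17, 15, 0) = 0
Root (Player 1): max(-15, -19, 0) = 0
Player 1 picks the child with the highest value: D (value 0).

D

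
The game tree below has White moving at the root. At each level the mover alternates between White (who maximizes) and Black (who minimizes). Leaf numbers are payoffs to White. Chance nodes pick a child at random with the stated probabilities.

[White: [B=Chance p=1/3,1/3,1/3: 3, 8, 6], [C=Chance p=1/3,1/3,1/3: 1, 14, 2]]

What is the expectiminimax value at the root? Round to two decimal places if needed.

B (Chance): 1/3·3 + 1/3·8 + 1/3·6 = 5.67
C (Chance): 1/3·1 + 1/3·14 + 1/3·2 = 5.67
Root (White): max(5.67, 5.67) = 5.67

5.67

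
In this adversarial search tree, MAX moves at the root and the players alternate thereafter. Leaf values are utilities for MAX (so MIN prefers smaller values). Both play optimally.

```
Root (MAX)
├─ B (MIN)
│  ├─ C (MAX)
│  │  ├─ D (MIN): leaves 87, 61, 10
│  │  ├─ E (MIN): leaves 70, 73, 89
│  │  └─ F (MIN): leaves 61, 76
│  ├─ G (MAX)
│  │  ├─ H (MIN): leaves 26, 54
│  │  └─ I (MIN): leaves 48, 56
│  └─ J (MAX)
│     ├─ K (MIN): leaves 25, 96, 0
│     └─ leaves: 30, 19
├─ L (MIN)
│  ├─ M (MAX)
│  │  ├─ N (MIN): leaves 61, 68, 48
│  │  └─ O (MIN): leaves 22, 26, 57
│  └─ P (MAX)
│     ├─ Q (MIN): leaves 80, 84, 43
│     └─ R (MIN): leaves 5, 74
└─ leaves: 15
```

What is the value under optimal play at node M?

N: min(61, 68, 48) = 48
O: min(22, 26, 57) = 22
M: max(48, 22) = 48

48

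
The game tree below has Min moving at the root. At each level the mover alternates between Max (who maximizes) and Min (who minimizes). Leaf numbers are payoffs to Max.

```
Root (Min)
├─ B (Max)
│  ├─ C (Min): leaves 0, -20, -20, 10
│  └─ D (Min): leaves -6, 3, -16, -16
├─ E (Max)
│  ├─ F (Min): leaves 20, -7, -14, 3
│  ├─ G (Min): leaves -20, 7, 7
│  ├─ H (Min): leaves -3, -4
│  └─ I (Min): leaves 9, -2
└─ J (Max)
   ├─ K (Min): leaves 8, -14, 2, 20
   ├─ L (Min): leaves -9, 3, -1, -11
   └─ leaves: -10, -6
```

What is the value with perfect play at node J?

K: min(8, -14, 2, 20) = -14
L: min(-9, 3, -1, -11) = -11
J: max(-14, -11, -10, -6) = -6

-6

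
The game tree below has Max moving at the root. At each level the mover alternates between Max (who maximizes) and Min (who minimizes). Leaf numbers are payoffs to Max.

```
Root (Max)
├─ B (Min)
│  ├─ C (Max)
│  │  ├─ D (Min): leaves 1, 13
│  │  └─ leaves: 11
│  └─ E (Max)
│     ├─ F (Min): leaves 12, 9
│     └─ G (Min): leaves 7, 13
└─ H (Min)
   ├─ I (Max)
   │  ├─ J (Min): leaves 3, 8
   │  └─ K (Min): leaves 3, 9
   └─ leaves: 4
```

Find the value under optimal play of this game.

D (Min): min(1, 13) = 1
C (Max): max(1, 11) = 11
F (Min): min(12, 9) = 9
G (Min): min(7, 13) = 7
E (Max): max(9, 7) = 9
B (Min): min(11, 9) = 9
J (Min): min(3, 8) = 3
K (Min): min(3, 9) = 3
I (Max): max(3, 3) = 3
H (Min): min(3, 4) = 3
Root (Max): max(9, 3) = 9

9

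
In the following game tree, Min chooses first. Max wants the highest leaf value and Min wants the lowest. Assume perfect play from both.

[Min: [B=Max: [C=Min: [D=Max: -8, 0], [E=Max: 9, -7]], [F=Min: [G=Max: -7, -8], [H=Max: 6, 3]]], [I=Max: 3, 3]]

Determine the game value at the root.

D (Max): max(-8, 0) = 0
E (Max): max(9, -7) = 9
C (Min): min(0, 9) = 0
G (Max): max(-7, -8) = -7
H (Max): max(6, 3) = 6
F (Min): min(-7, 6) = -7
B (Max): max(0, -7) = 0
I (Max): max(3, 3) = 3
Root (Min): min(0, 3) = 0

0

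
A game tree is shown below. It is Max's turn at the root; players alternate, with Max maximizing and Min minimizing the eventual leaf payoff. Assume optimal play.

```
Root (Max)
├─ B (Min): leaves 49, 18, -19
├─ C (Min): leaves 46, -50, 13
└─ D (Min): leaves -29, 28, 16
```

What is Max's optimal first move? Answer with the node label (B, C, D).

B

B (Min): min(49, 18, -19) = -19
C (Min): min(46, -50, 13) = -50
D (Min): min(-29, 28, 16) = -29
Root (Max): max(-19, -50, -29) = -19
Max picks the child with the highest value: B (value -19).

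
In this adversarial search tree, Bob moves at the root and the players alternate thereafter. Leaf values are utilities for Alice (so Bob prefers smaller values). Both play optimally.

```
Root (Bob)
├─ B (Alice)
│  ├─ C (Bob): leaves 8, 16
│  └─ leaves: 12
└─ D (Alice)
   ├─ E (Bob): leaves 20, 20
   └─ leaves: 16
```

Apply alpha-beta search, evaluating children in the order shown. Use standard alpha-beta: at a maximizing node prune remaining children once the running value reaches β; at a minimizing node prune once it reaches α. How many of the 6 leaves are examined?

5

C [α=-∞,β=+∞]: v=8
B [α=-∞,β=+∞]: v=12
E [α=-∞,β=12]: v=20
D [α=-∞,β=12]: v=20 after child 1 ≥ β → β-cutoff, skip 1
Root [α=-∞,β=+∞]: v=12
Leaves evaluated: 5 of 6.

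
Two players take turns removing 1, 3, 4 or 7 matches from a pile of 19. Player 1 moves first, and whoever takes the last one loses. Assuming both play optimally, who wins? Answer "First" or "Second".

Second

W/L table (W = player to move can force a win):
i:   0  1  2  3  4  5  6  7  8  9 10 11 12 13 14 15 16 17 18 19
     W  L  W  L  W  W  W  W  W  L  W  L  W  W  W  W  W  L  W  L
Position 19 is L, so the second player wins.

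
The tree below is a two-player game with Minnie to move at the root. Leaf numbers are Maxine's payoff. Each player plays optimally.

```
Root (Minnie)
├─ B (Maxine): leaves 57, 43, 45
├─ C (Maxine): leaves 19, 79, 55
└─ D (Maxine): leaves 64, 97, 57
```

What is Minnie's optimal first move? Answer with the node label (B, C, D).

B

B (Maxine): max(57, 43, 45) = 57
C (Maxine): max(19, 79, 55) = 79
D (Maxine): max(64, 97, 57) = 97
Root (Minnie): min(57, 79, 97) = 57
Minnie picks the child with the lowest value: B (value 57).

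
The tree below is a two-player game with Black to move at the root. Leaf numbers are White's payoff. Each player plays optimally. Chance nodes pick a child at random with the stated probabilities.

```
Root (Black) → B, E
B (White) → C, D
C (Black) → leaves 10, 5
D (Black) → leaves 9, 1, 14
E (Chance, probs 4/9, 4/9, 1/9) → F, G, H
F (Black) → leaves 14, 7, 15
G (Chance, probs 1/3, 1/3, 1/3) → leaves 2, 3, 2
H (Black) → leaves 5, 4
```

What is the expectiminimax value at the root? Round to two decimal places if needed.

C (Black): min(10, 5) = 5
D (Black): min(9, 1, 14) = 1
B (White): max(5, 1) = 5
F (Black): min(14, 7, 15) = 7
G (Chance): 1/3·2 + 1/3·3 + 1/3·2 = 2.33
H (Black): min(5, 4) = 4
E (Chance): 4/9·7 + 4/9·2.33 + 1/9·4 = 4.59
Root (Black): min(5, 4.59) = 4.59

4.59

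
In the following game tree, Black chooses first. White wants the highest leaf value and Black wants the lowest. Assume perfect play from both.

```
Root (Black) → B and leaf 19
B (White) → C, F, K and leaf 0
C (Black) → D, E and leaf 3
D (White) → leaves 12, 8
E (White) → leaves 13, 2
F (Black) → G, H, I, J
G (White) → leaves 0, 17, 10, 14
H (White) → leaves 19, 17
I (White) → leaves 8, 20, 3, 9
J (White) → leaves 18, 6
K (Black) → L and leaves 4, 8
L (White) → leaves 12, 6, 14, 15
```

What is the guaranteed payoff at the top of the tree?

D (White): max(12, 8) = 12
E (White): max(13, 2) = 13
C (Black): min(12, 13, 3) = 3
G (White): max(0, 17, 10, 14) = 17
H (White): max(19, 17) = 19
I (White): max(8, 20, 3, 9) = 20
J (White): max(18, 6) = 18
F (Black): min(17, 19, 20, 18) = 17
L (White): max(12, 6, 14, 15) = 15
K (Black): min(15, 4, 8) = 4
B (White): max(3, 17, 4, 0) = 17
Root (Black): min(17, 19) = 17

17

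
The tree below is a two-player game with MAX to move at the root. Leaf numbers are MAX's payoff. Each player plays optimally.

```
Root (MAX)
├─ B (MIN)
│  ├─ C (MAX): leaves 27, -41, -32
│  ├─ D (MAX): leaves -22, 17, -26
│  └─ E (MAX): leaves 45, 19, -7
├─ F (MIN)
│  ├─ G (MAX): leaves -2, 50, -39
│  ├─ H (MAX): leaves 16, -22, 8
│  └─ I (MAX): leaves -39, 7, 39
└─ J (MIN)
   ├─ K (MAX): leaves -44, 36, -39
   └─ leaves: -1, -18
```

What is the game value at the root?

17

C (MAX): max(27, -41, -32) = 27
D (MAX): max(-22, 17, -26) = 17
E (MAX): max(45, 19, -7) = 45
B (MIN): min(27, 17, 45) = 17
G (MAX): max(-2, 50, -39) = 50
H (MAX): max(16, -22, 8) = 16
I (MAX): max(-39, 7, 39) = 39
F (MIN): min(50, 16, 39) = 16
K (MAX): max(-44, 36, -39) = 36
J (MIN): min(36, -1, -18) = -18
Root (MAX): max(17, 16, -18) = 17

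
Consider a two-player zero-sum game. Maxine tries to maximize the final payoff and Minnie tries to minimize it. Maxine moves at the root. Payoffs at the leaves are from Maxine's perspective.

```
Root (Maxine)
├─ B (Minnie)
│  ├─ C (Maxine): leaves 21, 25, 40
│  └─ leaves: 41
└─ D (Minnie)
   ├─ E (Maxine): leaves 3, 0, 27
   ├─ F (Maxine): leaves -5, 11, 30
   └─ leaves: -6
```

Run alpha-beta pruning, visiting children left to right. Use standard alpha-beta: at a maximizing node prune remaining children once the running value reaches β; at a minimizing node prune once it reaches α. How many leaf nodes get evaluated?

7

C [α=-∞,β=+∞]: v=40
B [α=-∞,β=+∞]: v=40
E [α=40,β=+∞]: v=27
D [α=40,β=+∞]: v=27 after child 1 ≤ α → α-cutoff, skip 2
Root [α=-∞,β=+∞]: v=40
Leaves evaluated: 7 of 11.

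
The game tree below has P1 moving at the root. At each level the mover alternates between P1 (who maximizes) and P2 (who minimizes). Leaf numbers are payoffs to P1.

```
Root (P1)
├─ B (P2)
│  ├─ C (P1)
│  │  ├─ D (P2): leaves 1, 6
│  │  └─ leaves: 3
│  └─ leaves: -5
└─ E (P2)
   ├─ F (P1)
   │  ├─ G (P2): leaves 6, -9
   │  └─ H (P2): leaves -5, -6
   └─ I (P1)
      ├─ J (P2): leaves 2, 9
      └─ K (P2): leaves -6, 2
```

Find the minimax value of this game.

-5

D (P2): min(1, 6) = 1
C (P1): max(1, 3) = 3
B (P2): min(3, -5) = -5
G (P2): min(6, -9) = -9
H (P2): min(-5, -6) = -6
F (P1): max(-9, -6) = -6
J (P2): min(2, 9) = 2
K (P2): min(-6, 2) = -6
I (P1): max(2, -6) = 2
E (P2): min(-6, 2) = -6
Root (P1): max(-5, -6) = -5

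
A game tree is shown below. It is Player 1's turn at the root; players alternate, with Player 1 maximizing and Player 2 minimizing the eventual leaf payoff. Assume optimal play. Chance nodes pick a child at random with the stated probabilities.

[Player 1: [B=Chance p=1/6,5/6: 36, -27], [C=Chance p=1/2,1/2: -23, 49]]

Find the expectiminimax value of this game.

13

B (Chance): 1/6·36 + 5/6·-27 = -16.5
C (Chance): 1/2·-23 + 1/2·49 = 13
Root (Player 1): max(-16.5, 13) = 13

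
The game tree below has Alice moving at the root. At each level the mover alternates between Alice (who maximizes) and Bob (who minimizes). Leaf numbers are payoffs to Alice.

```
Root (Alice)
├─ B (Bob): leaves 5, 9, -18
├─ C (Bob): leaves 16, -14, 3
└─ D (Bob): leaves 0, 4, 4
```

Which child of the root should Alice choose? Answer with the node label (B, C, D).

D

B (Bob): min(5, 9, -18) = -18
C (Bob): min(16, -14, 3) = -14
D (Bob): min(0, 4, 4) = 0
Root (Alice): max(-18, -14, 0) = 0
Alice picks the child with the highest value: D (value 0).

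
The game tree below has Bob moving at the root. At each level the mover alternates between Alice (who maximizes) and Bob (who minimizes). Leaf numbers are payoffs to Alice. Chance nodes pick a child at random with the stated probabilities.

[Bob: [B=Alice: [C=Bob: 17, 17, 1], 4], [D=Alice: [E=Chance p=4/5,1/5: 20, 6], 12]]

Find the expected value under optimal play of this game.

C (Bob): min(17, 17, 1) = 1
B (Alice): max(1, 4) = 4
E (Chance): 4/5·20 + 1/5·6 = 17.2
D (Alice): max(17.2, 12) = 17.2
Root (Bob): min(4, 17.2) = 4

4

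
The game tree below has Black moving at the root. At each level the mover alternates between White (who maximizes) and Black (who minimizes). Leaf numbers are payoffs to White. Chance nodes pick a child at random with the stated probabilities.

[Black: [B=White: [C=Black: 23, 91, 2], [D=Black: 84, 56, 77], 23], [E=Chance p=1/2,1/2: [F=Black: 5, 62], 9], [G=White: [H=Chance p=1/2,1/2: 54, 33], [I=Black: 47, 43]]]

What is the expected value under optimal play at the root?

C (Black): min(23, 91, 2) = 2
D (Black): min(84, 56, 77) = 56
B (White): max(2, 56, 23) = 56
F (Black): min(5, 62) = 5
E (Chance): 1/2·5 + 1/2·9 = 7
H (Chance): 1/2·54 + 1/2·33 = 43.5
I (Black): min(47, 43) = 43
G (White): max(43.5, 43) = 43.5
Root (Black): min(56, 7, 43.5) = 7

7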